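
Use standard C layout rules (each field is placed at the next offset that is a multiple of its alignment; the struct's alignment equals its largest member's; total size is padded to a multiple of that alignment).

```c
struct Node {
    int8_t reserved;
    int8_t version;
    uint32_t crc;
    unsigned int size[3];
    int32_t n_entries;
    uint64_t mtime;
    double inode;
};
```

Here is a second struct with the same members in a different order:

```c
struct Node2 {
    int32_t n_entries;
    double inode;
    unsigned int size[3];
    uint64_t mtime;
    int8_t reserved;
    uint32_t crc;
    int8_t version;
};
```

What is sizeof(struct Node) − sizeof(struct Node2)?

-16

reserved at 0 (size 1, align 1) → ends 1
version at 1 (size 1, align 1) → ends 2
pad 2 to align 4 for crc
crc at 4 (size 4, align 4) → ends 8
size at 8 (size 12, align 4) → ends 20
n_entries at 20 (size 4, align 4) → ends 24
mtime at 24 (size 8, align 8) → ends 32
inode at 32 (size 8, align 8) → ends 40
total 40 bytes, alignment 8
— Node2 —
n_entries at 0 (size 4, align 4) → ends 4
pad 4 to align 8 for inode
inode at 8 (size 8, align 8) → ends 16
size at 16 (size 12, align 4) → ends 28
pad 4 to align 8 for mtime
mtime at 32 (size 8, align 8) → ends 40
reserved at 40 (size 1, align 1) → ends 41
pad 3 to align 4 for crc
crc at 44 (size 4, align 4) → ends 48
version at 48 (size 1, align 1) → ends 49
tail pad 7 to reach multiple of 8
total 56 bytes, alignment 8
40 − 56 = -16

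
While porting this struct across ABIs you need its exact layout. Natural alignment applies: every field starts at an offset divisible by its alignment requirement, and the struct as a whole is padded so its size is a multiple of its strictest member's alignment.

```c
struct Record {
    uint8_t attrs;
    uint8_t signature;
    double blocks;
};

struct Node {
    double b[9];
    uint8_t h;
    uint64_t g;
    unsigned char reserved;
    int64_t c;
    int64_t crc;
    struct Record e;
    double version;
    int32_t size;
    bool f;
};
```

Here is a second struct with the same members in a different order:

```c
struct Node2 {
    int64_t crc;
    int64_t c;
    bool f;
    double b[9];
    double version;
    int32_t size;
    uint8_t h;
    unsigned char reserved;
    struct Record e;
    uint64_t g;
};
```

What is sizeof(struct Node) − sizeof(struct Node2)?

8

Record: attrs at 0 (size 1, align 1) → ends 1; signature at 1 (size 1, align 1) → ends 2; pad 6 to align 8 for blocks; blocks at 8 (size 8, align 8) → ends 16; total 16 bytes, alignment 8
b at 0 (size 72, align 8) → ends 72
h at 72 (size 1, align 1) → ends 73
pad 7 to align 8 for g
g at 80 (size 8, align 8) → ends 88
reserved at 88 (size 1, align 1) → ends 89
pad 7 to align 8 for c
c at 96 (size 8, align 8) → ends 104
crc at 104 (size 8, align 8) → ends 112
e at 112 (size 16, align 8) → ends 128
version at 128 (size 8, align 8) → ends 136
size at 136 (size 4, align 4) → ends 140
f at 140 (size 1, align 1) → ends 141
tail pad 3 to reach multiple of 8
total 144 bytes, alignment 8
— Node2 —
crc at 0 (size 8, align 8) → ends 8
c at 8 (size 8, align 8) → ends 16
f at 16 (size 1, align 1) → ends 17
pad 7 to align 8 for b
b at 24 (size 72, align 8) → ends 96
version at 96 (size 8, align 8) → ends 104
size at 104 (size 4, align 4) → ends 108
h at 108 (size 1, align 1) → ends 109
reserved at 109 (size 1, align 1) → ends 110
pad 2 to align 8 for e
e at 112 (size 16, align 8) → ends 128
g at 128 (size 8, align 8) → ends 136
total 136 bytes, alignment 8
144 − 136 = 8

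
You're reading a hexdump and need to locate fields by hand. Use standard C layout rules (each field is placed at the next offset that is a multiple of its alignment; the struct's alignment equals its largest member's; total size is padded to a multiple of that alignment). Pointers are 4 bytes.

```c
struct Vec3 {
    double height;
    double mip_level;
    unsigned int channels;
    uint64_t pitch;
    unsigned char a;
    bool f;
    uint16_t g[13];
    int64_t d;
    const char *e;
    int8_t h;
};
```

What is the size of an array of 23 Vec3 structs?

1840

height at 0 (size 8, align 8) → ends 8
mip_level at 8 (size 8, align 8) → ends 16
channels at 16 (size 4, align 4) → ends 20
pad 4 to align 8 for pitch
pitch at 24 (size 8, align 8) → ends 32
a at 32 (size 1, align 1) → ends 33
f at 33 (size 1, align 1) → ends 34
g at 34 (size 26, align 2) → ends 60
pad 4 to align 8 for d
d at 64 (size 8, align 8) → ends 72
e at 72 (size 4, align 4) → ends 76
h at 76 (size 1, align 1) → ends 77
tail pad 3 to reach multiple of 8
total 80 bytes, alignment 8
array of 23: 23 × 80 = 1840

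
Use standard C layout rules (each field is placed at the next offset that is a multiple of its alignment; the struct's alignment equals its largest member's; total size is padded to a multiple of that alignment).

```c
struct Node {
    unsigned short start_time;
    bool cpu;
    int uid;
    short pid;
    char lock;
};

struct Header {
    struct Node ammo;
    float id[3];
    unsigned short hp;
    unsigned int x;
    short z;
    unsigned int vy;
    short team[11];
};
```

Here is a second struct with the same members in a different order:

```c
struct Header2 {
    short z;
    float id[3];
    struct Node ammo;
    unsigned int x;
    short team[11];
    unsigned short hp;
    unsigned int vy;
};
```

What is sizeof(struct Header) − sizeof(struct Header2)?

4

Node: start_time at 0 (size 2, align 2) → ends 2; cpu at 2 (size 1, align 1) → ends 3; pad 1 to align 4 for uid; uid at 4 (size 4, align 4) → ends 8; pid at 8 (size 2, align 2) → ends 10; lock at 10 (size 1, align 1) → ends 11; tail pad 1 to reach multiple of 4; total 12 bytes, alignment 4
ammo at 0 (size 12, align 4) → ends 12
id at 12 (size 12, align 4) → ends 24
hp at 24 (size 2, align 2) → ends 26
pad 2 to align 4 for x
x at 28 (size 4, align 4) → ends 32
z at 32 (size 2, align 2) → ends 34
pad 2 to align 4 for vy
vy at 36 (size 4, align 4) → ends 40
team at 40 (size 22, align 2) → ends 62
tail pad 2 to reach multiple of 4
total 64 bytes, alignment 4
— Header2 —
z at 0 (size 2, align 2) → ends 2
pad 2 to align 4 for id
id at 4 (size 12, align 4) → ends 16
ammo at 16 (size 12, align 4) → ends 28
x at 28 (size 4, align 4) → ends 32
team at 32 (size 22, align 2) → ends 54
hp at 54 (size 2, align 2) → ends 56
vy at 56 (size 4, align 4) → ends 60
total 60 bytes, alignment 4
64 − 60 = 4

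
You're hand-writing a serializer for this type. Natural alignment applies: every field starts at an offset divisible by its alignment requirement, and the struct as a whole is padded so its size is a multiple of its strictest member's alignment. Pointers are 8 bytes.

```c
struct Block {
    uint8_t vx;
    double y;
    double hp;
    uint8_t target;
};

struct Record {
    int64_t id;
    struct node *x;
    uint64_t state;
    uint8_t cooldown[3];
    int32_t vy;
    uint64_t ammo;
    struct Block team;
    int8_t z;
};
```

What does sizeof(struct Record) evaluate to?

Block: @0: vx [1B, align 1] → 1; +7 pad (align 8); @8: y [8B, align 8] → 16; @16: hp [8B, align 8] → 24; @24: target [1B, align 1] → 25; +7 tail pad (align 8); size 32, align 8
@0: id [8B, align 8] → 8
@8: x [8B, align 8] → 16
@16: state [8B, align 8] → 24
@24: cooldown [3B, align 1] → 27
+1 pad (align 4)
@28: vy [4B, align 4] → 32
@32: ammo [8B, align 8] → 40
@40: team [32B, align 8] → 72
@72: z [1B, align 1] → 73
+7 tail pad (align 8)
size 80, align 8

80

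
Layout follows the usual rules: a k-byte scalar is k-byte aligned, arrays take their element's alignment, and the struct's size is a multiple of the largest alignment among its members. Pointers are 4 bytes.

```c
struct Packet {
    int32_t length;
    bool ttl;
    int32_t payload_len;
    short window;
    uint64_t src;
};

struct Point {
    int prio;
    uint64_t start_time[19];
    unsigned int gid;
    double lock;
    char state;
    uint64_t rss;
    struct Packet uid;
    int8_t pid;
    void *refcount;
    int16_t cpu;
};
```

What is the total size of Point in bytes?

Packet: 0..4  length  (4B, 4-aligned); 4..5  ttl  (1B, 1-aligned); 5..8  -- padding (3B); 8..12  payload_len  (4B, 4-aligned); 12..14  window  (2B, 2-aligned); 14..16  -- padding (2B); 16..24  src  (8B, 8-aligned); sizeof = 24, alignof = 8
0..4  prio  (4B, 4-aligned)
4..8  -- padding (4B)
8..160  start_time  (152B, 8-aligned)
160..164  gid  (4B, 4-aligned)
164..168  -- padding (4B)
168..176  lock  (8B, 8-aligned)
176..177  state  (1B, 1-aligned)
177..184  -- padding (7B)
184..192  rss  (8B, 8-aligned)
192..216  uid  (24B, 8-aligned)
216..217  pid  (1B, 1-aligned)
217..220  -- padding (3B)
220..224  refcount  (4B, 4-aligned)
224..226  cpu  (2B, 2-aligned)
226..232  -- tail padding (6B)
sizeof = 232, alignof = 8

232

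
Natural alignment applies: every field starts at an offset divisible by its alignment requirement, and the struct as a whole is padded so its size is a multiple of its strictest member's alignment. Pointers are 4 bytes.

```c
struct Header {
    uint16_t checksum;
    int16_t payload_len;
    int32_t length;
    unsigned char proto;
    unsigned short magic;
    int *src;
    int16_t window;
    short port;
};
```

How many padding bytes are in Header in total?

0..2  checksum  (2B, 2-aligned)
2..4  payload_len  (2B, 2-aligned)
4..8  length  (4B, 4-aligned)
8..9  proto  (1B, 1-aligned)
9..10  -- padding (1B)
10..12  magic  (2B, 2-aligned)
12..16  src  (4B, 4-aligned)
16..18  window  (2B, 2-aligned)
18..20  port  (2B, 2-aligned)
sizeof = 20, alignof = 4
data bytes 19, size 20 → padding 1

1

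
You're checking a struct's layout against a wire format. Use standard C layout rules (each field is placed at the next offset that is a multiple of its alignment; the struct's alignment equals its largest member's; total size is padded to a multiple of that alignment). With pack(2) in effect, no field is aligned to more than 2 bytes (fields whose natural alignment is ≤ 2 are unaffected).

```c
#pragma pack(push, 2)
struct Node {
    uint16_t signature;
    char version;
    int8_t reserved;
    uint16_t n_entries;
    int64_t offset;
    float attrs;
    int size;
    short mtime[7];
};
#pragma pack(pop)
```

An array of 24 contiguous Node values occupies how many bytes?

0..2  signature  (2B, 2-aligned)
2..3  version  (1B, 1-aligned)
3..4  reserved  (1B, 1-aligned)
4..6  n_entries  (2B, 2-aligned)
6..14  offset  (8B, 2-aligned)
14..18  attrs  (4B, 2-aligned)
18..22  size  (4B, 2-aligned)
22..36  mtime  (14B, 2-aligned)
sizeof = 36, alignof = 2
array of 24: 24 × 36 = 864

864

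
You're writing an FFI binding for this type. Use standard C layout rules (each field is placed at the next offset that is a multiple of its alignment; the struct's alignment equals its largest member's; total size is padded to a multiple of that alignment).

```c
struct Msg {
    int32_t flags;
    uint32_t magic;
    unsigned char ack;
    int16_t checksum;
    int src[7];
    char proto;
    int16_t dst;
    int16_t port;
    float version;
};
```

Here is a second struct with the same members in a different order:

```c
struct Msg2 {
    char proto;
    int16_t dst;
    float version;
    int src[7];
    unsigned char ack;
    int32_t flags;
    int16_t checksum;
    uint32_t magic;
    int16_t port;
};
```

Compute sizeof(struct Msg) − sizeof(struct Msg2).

@0: flags [4B, align 4] → 4
@4: magic [4B, align 4] → 8
@8: ack [1B, align 1] → 9
+1 pad (align 2)
@10: checksum [2B, align 2] → 12
@12: src [28B, align 4] → 40
@40: proto [1B, align 1] → 41
+1 pad (align 2)
@42: dst [2B, align 2] → 44
@44: port [2B, align 2] → 46
+2 pad (align 4)
@48: version [4B, align 4] → 52
size 52, align 4
— Msg2 —
@0: proto [1B, align 1] → 1
+1 pad (align 2)
@2: dst [2B, align 2] → 4
@4: version [4B, align 4] → 8
@8: src [28B, align 4] → 36
@36: ack [1B, align 1] → 37
+3 pad (align 4)
@40: flags [4B, align 4] → 44
@44: checksum [2B, align 2] → 46
+2 pad (align 4)
@48: magic [4B, align 4] → 52
@52: port [2B, align 2] → 54
+2 tail pad (align 4)
size 56, align 4
52 − 56 = -4

-4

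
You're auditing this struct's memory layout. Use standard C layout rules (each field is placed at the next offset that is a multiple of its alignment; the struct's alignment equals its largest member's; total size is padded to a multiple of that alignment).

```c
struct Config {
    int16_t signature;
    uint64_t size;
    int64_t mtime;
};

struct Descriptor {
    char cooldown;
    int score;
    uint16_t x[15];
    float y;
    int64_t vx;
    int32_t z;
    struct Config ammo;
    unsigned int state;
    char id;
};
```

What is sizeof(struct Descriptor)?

96

Config: 0..2  signature  (2B, 2-aligned); 2..8  -- padding (6B); 8..16  size  (8B, 8-aligned); 16..24  mtime  (8B, 8-aligned); sizeof = 24, alignof = 8
0..1  cooldown  (1B, 1-aligned)
1..4  -- padding (3B)
4..8  score  (4B, 4-aligned)
8..38  x  (30B, 2-aligned)
38..40  -- padding (2B)
40..44  y  (4B, 4-aligned)
44..48  -- padding (4B)
48..56  vx  (8B, 8-aligned)
56..60  z  (4B, 4-aligned)
60..64  -- padding (4B)
64..88  ammo  (24B, 8-aligned)
88..92  state  (4B, 4-aligned)
92..93  id  (1B, 1-aligned)
93..96  -- tail padding (3B)
sizeof = 96, alignof = 8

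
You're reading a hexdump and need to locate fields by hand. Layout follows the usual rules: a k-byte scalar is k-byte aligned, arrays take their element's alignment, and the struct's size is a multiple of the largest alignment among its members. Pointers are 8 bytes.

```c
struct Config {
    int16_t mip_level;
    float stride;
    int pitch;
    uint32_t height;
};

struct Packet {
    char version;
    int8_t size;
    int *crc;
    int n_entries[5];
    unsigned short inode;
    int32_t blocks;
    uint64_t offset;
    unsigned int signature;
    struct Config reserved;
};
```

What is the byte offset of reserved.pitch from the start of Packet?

Config: mip_level at 0 (size 2, align 2) → ends 2; pad 2 to align 4 for stride; stride at 4 (size 4, align 4) → ends 8; pitch at 8 (size 4, align 4) → ends 12; height at 12 (size 4, align 4) → ends 16; total 16 bytes, alignment 4
version at 0 (size 1, align 1) → ends 1
size at 1 (size 1, align 1) → ends 2
pad 6 to align 8 for crc
crc at 8 (size 8, align 8) → ends 16
n_entries at 16 (size 20, align 4) → ends 36
inode at 36 (size 2, align 2) → ends 38
pad 2 to align 4 for blocks
blocks at 40 (size 4, align 4) → ends 44
pad 4 to align 8 for offset
offset at 48 (size 8, align 8) → ends 56
signature at 56 (size 4, align 4) → ends 60
reserved at 60 (size 16, align 4) → ends 76
within Config: pitch at 8
60 + 8 = 68

68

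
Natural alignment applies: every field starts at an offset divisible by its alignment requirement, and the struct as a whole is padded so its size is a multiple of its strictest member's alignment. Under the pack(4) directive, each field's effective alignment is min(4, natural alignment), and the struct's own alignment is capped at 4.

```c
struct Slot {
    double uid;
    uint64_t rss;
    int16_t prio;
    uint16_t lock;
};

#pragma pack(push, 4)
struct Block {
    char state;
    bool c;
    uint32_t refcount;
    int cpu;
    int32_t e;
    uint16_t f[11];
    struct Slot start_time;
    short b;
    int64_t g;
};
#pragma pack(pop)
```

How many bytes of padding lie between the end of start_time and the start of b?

0

Slot: 0..8  uid  (8B, 8-aligned); 8..16  rss  (8B, 8-aligned); 16..18  prio  (2B, 2-aligned); 18..20  lock  (2B, 2-aligned); 20..24  -- tail padding (4B); sizeof = 24, alignof = 8
0..1  state  (1B, 1-aligned)
1..2  c  (1B, 1-aligned)
2..4  -- padding (2B)
4..8  refcount  (4B, 4-aligned)
8..12  cpu  (4B, 4-aligned)
12..16  e  (4B, 4-aligned)
16..38  f  (22B, 2-aligned)
38..40  -- padding (2B)
40..64  start_time  (24B, 4-aligned)
64..66  b  (2B, 2-aligned)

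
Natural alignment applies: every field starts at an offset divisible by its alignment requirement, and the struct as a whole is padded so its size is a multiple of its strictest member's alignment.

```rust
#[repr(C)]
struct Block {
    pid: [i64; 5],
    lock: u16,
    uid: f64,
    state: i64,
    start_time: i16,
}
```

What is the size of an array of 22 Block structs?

1584

pid at 0 (size 40, align 8) → ends 40
lock at 40 (size 2, align 2) → ends 42
pad 6 to align 8 for uid
uid at 48 (size 8, align 8) → ends 56
state at 56 (size 8, align 8) → ends 64
start_time at 64 (size 2, align 2) → ends 66
tail pad 6 to reach multiple of 8
total 72 bytes, alignment 8
array of 22: 22 × 72 = 1584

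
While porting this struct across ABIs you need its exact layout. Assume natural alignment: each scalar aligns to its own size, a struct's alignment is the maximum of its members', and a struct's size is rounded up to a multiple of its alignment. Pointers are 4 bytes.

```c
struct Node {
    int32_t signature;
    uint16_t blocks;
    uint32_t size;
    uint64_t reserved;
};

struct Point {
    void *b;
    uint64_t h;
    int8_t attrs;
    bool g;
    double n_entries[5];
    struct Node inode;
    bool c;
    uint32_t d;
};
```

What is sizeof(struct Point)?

Node: @0: signature [4B, align 4] → 4; @4: blocks [2B, align 2] → 6; +2 pad (align 4); @8: size [4B, align 4] → 12; +4 pad (align 8); @16: reserved [8B, align 8] → 24; size 24, align 8
@0: b [4B, align 4] → 4
+4 pad (align 8)
@8: h [8B, align 8] → 16
@16: attrs [1B, align 1] → 17
@17: g [1B, align 1] → 18
+6 pad (align 8)
@24: n_entries [40B, align 8] → 64
@64: inode [24B, align 8] → 88
@88: c [1B, align 1] → 89
+3 pad (align 4)
@92: d [4B, align 4] → 96
size 96, align 8

96 bytes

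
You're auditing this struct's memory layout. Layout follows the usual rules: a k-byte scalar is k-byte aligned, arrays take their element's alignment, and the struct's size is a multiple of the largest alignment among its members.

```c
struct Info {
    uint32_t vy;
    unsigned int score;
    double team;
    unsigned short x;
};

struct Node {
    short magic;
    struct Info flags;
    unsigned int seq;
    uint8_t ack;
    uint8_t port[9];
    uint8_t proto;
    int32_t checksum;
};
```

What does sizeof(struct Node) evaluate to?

Info: 0..4  vy  (4B, 4-aligned); 4..8  score  (4B, 4-aligned); 8..16  team  (8B, 8-aligned); 16..18  x  (2B, 2-aligned); 18..24  -- tail padding (6B); sizeof = 24, alignof = 8
0..2  magic  (2B, 2-aligned)
2..8  -- padding (6B)
8..32  flags  (24B, 8-aligned)
32..36  seq  (4B, 4-aligned)
36..37  ack  (1B, 1-aligned)
37..46  port  (9B, 1-aligned)
46..47  proto  (1B, 1-aligned)
47..48  -- padding (1B)
48..52  checksum  (4B, 4-aligned)
52..56  -- tail padding (4B)
sizeof = 56, alignof = 8

56 bytes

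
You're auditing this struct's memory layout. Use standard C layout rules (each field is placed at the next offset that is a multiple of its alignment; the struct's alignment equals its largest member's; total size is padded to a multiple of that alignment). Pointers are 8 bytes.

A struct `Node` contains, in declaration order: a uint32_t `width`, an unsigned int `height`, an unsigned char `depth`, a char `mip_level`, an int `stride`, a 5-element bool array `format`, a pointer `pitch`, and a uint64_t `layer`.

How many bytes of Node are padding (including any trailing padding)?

width at 0 (size 4, align 4) → ends 4
height at 4 (size 4, align 4) → ends 8
depth at 8 (size 1, align 1) → ends 9
mip_level at 9 (size 1, align 1) → ends 10
pad 2 to align 4 for stride
stride at 12 (size 4, align 4) → ends 16
format at 16 (size 5, align 1) → ends 21
pad 3 to align 8 for pitch
pitch at 24 (size 8, align 8) → ends 32
layer at 32 (size 8, align 8) → ends 40
total 40 bytes, alignment 8
data bytes 35, size 40 → padding 5

5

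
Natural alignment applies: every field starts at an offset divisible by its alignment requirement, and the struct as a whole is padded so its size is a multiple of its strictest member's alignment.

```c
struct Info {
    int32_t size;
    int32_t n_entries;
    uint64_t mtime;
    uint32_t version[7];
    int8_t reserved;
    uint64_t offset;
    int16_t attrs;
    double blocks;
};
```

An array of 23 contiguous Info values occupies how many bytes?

size at 0 (size 4, align 4) → ends 4
n_entries at 4 (size 4, align 4) → ends 8
mtime at 8 (size 8, align 8) → ends 16
version at 16 (size 28, align 4) → ends 44
reserved at 44 (size 1, align 1) → ends 45
pad 3 to align 8 for offset
offset at 48 (size 8, align 8) → ends 56
attrs at 56 (size 2, align 2) → ends 58
pad 6 to align 8 for blocks
blocks at 64 (size 8, align 8) → ends 72
total 72 bytes, alignment 8
array of 23: 23 × 72 = 1656

1656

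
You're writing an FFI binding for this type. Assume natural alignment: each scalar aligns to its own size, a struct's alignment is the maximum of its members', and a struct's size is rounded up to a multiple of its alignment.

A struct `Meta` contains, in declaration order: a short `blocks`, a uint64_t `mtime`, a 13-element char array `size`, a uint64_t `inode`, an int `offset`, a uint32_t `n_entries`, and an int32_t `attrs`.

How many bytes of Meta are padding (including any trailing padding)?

13

@0: blocks [2B, align 2] → 2
+6 pad (align 8)
@8: mtime [8B, align 8] → 16
@16: size [13B, align 1] → 29
+3 pad (align 8)
@32: inode [8B, align 8] → 40
@40: offset [4B, align 4] → 44
@44: n_entries [4B, align 4] → 48
@48: attrs [4B, align 4] → 52
+4 tail pad (align 8)
size 56, align 8
data bytes 43, size 56 → padding 13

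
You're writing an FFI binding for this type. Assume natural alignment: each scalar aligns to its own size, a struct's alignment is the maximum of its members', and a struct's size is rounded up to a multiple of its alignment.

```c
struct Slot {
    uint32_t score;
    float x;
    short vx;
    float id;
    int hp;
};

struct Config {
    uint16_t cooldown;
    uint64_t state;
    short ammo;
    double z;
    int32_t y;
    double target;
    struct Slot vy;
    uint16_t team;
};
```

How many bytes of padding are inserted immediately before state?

6

Slot: @0: score [4B, align 4] → 4; @4: x [4B, align 4] → 8; @8: vx [2B, align 2] → 10; +2 pad (align 4); @12: id [4B, align 4] → 16; @16: hp [4B, align 4] → 20; size 20, align 4
@0: cooldown [2B, align 2] → 2
+6 pad (align 8)
@8: state [8B, align 8] → 16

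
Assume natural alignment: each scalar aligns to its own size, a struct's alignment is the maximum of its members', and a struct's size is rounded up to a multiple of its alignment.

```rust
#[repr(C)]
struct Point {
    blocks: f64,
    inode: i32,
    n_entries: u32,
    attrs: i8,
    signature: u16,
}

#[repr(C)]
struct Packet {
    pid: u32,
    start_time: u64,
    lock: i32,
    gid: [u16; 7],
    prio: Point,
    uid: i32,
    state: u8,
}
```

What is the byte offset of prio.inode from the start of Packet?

Point: blocks at 0 (size 8, align 8) → ends 8; inode at 8 (size 4, align 4) → ends 12; n_entries at 12 (size 4, align 4) → ends 16; attrs at 16 (size 1, align 1) → ends 17; pad 1 to align 2 for signature; signature at 18 (size 2, align 2) → ends 20; tail pad 4 to reach multiple of 8; total 24 bytes, alignment 8
pid at 0 (size 4, align 4) → ends 4
pad 4 to align 8 for start_time
start_time at 8 (size 8, align 8) → ends 16
lock at 16 (size 4, align 4) → ends 20
gid at 20 (size 14, align 2) → ends 34
pad 6 to align 8 for prio
prio at 40 (size 24, align 8) → ends 64
within Point: inode at 8
40 + 8 = 48

48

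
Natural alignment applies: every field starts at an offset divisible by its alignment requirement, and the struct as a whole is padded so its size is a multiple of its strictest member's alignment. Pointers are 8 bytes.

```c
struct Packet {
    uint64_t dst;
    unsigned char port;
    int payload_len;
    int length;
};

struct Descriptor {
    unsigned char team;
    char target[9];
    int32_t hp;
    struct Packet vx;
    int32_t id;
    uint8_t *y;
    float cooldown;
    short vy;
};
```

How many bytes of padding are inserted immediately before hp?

Packet: 0..8  dst  (8B, 8-aligned); 8..9  port  (1B, 1-aligned); 9..12  -- padding (3B); 12..16  payload_len  (4B, 4-aligned); 16..20  length  (4B, 4-aligned); 20..24  -- tail padding (4B); sizeof = 24, alignof = 8
0..1  team  (1B, 1-aligned)
1..10  target  (9B, 1-aligned)
10..12  -- padding (2B)
12..16  hp  (4B, 4-aligned)

2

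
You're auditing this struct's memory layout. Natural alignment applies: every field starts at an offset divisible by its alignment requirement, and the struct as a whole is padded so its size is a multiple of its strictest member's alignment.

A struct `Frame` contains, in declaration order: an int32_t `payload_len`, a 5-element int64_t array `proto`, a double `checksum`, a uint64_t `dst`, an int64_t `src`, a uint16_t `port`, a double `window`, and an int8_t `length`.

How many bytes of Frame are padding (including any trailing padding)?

17

@0: payload_len [4B, align 4] → 4
+4 pad (align 8)
@8: proto [40B, align 8] → 48
@48: checksum [8B, align 8] → 56
@56: dst [8B, align 8] → 64
@64: src [8B, align 8] → 72
@72: port [2B, align 2] → 74
+6 pad (align 8)
@80: window [8B, align 8] → 88
@88: length [1B, align 1] → 89
+7 tail pad (align 8)
size 96, align 8
data bytes 79, size 96 → padding 17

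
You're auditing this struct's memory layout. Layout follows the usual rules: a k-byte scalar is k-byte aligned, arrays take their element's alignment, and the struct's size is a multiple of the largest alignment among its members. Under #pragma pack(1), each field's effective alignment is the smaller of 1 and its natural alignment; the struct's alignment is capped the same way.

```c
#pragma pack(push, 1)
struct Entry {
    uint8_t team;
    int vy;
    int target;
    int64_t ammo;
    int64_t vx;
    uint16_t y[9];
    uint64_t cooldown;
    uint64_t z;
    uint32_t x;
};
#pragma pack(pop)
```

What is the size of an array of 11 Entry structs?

0..1  team  (1B, 1-aligned)
1..5  vy  (4B, 1-aligned)
5..9  target  (4B, 1-aligned)
9..17  ammo  (8B, 1-aligned)
17..25  vx  (8B, 1-aligned)
25..43  y  (18B, 1-aligned)
43..51  cooldown  (8B, 1-aligned)
51..59  z  (8B, 1-aligned)
59..63  x  (4B, 1-aligned)
sizeof = 63, alignof = 1
array of 11: 11 × 63 = 693

693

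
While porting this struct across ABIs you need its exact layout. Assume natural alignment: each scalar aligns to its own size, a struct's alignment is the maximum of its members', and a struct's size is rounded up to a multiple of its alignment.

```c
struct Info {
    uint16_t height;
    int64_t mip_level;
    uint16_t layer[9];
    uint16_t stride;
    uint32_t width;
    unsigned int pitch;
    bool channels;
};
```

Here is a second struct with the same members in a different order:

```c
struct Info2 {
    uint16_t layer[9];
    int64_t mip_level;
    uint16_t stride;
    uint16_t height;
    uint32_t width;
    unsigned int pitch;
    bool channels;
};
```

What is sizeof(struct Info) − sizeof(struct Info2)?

0..2  height  (2B, 2-aligned)
2..8  -- padding (6B)
8..16  mip_level  (8B, 8-aligned)
16..34  layer  (18B, 2-aligned)
34..36  stride  (2B, 2-aligned)
36..40  width  (4B, 4-aligned)
40..44  pitch  (4B, 4-aligned)
44..45  channels  (1B, 1-aligned)
45..48  -- tail padding (3B)
sizeof = 48, alignof = 8
— Info2 —
0..18  layer  (18B, 2-aligned)
18..24  -- padding (6B)
24..32  mip_level  (8B, 8-aligned)
32..34  stride  (2B, 2-aligned)
34..36  height  (2B, 2-aligned)
36..40  width  (4B, 4-aligned)
40..44  pitch  (4B, 4-aligned)
44..45  channels  (1B, 1-aligned)
45..48  -- tail padding (3B)
sizeof = 48, alignof = 8
48 − 48 = 0

0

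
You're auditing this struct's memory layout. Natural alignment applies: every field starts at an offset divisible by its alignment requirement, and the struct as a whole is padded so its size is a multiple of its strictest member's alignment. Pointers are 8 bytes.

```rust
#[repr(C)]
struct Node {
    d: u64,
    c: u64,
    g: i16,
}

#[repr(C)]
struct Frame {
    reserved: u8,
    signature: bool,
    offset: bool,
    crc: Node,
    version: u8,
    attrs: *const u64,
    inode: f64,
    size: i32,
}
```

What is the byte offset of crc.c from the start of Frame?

16

Node: @0: d [8B, align 8] → 8; @8: c [8B, align 8] → 16; @16: g [2B, align 2] → 18; +6 tail pad (align 8); size 24, align 8
@0: reserved [1B, align 1] → 1
@1: signature [1B, align 1] → 2
@2: offset [1B, align 1] → 3
+5 pad (align 8)
@8: crc [24B, align 8] → 32
within Node: c at 8
8 + 8 = 16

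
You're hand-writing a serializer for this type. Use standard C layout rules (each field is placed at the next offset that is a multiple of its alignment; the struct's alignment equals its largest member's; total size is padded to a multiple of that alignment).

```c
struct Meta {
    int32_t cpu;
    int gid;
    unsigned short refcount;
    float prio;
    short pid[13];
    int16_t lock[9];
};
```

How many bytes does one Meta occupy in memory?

60

cpu at 0 (size 4, align 4) → ends 4
gid at 4 (size 4, align 4) → ends 8
refcount at 8 (size 2, align 2) → ends 10
pad 2 to align 4 for prio
prio at 12 (size 4, align 4) → ends 16
pid at 16 (size 26, align 2) → ends 42
lock at 42 (size 18, align 2) → ends 60
total 60 bytes, alignment 4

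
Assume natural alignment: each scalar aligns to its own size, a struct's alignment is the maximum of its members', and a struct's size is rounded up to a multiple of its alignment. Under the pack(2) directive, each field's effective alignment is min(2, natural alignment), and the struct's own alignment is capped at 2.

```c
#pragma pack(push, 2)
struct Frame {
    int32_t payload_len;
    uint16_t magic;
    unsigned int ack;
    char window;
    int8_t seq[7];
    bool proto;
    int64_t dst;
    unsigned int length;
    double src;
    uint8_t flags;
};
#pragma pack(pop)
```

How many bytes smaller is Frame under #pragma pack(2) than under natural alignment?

14

natural layout:
  payload_len at 0 (size 4, align 4) → ends 4
  magic at 4 (size 2, align 2) → ends 6
  pad 2 to align 4 for ack
  ack at 8 (size 4, align 4) → ends 12
  window at 12 (size 1, align 1) → ends 13
  seq at 13 (size 7, align 1) → ends 20
  proto at 20 (size 1, align 1) → ends 21
  pad 3 to align 8 for dst
  dst at 24 (size 8, align 8) → ends 32
  length at 32 (size 4, align 4) → ends 36
  pad 4 to align 8 for src
  src at 40 (size 8, align 8) → ends 48
  flags at 48 (size 1, align 1) → ends 49
  tail pad 7 to reach multiple of 8
  total 56 bytes, alignment 8
packed(2) layout:
  payload_len at 0 (size 4, align 2) → ends 4
  magic at 4 (size 2, align 2) → ends 6
  ack at 6 (size 4, align 2) → ends 10
  window at 10 (size 1, align 1) → ends 11
  seq at 11 (size 7, align 1) → ends 18
  proto at 18 (size 1, align 1) → ends 19
  pad 1 to align 2 for dst
  dst at 20 (size 8, align 2) → ends 28
  length at 28 (size 4, align 2) → ends 32
  src at 32 (size 8, align 2) → ends 40
  flags at 40 (size 1, align 1) → ends 41
  tail pad 1 to reach multiple of 2
  total 42 bytes, alignment 2
56 − 42 = 14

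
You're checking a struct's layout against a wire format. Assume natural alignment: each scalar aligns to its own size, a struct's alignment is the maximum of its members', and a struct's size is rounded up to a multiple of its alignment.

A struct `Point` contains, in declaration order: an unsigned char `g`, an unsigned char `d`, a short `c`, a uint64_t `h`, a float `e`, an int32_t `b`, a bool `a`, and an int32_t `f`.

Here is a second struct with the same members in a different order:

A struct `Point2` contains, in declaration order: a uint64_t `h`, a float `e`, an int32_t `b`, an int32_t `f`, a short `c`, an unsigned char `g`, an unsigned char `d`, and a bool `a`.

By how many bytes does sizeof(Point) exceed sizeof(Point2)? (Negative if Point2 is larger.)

@0: g [1B, align 1] → 1
@1: d [1B, align 1] → 2
@2: c [2B, align 2] → 4
+4 pad (align 8)
@8: h [8B, align 8] → 16
@16: e [4B, align 4] → 20
@20: b [4B, align 4] → 24
@24: a [1B, align 1] → 25
+3 pad (align 4)
@28: f [4B, align 4] → 32
size 32, align 8
— Point2 —
@0: h [8B, align 8] → 8
@8: e [4B, align 4] → 12
@12: b [4B, align 4] → 16
@16: f [4B, align 4] → 20
@20: c [2B, align 2] → 22
@22: g [1B, align 1] → 23
@23: d [1B, align 1] → 24
@24: a [1B, align 1] → 25
+7 tail pad (align 8)
size 32, align 8
32 − 32 = 0

0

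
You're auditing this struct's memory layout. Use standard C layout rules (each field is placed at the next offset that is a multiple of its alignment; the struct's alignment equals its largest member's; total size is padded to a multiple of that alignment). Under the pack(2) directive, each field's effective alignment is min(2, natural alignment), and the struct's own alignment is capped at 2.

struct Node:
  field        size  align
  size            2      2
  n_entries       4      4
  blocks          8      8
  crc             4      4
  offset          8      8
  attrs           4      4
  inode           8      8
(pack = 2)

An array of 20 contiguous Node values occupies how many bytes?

0..2  size  (2B, 2-aligned)
2..6  n_entries  (4B, 2-aligned)
6..14  blocks  (8B, 2-aligned)
14..18  crc  (4B, 2-aligned)
18..26  offset  (8B, 2-aligned)
26..30  attrs  (4B, 2-aligned)
30..38  inode  (8B, 2-aligned)
sizeof = 38, alignof = 2
array of 20: 20 × 38 = 760

760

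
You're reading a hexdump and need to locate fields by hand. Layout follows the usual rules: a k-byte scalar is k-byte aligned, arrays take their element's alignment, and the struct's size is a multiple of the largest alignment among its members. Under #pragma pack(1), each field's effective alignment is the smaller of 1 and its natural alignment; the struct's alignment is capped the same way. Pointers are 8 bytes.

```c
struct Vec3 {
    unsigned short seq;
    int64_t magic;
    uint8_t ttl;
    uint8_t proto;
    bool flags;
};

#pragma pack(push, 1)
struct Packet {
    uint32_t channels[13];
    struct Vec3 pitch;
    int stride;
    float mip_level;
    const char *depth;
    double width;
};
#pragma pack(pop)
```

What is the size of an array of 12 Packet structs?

Vec3: seq at 0 (size 2, align 2) → ends 2; pad 6 to align 8 for magic; magic at 8 (size 8, align 8) → ends 16; ttl at 16 (size 1, align 1) → ends 17; proto at 17 (size 1, align 1) → ends 18; flags at 18 (size 1, align 1) → ends 19; tail pad 5 to reach multiple of 8; total 24 bytes, alignment 8
channels at 0 (size 52, align 1) → ends 52
pitch at 52 (size 24, align 1) → ends 76
stride at 76 (size 4, align 1) → ends 80
mip_level at 80 (size 4, align 1) → ends 84
depth at 84 (size 8, align 1) → ends 92
width at 92 (size 8, align 1) → ends 100
total 100 bytes, alignment 1
array of 12: 12 × 100 = 1200

1200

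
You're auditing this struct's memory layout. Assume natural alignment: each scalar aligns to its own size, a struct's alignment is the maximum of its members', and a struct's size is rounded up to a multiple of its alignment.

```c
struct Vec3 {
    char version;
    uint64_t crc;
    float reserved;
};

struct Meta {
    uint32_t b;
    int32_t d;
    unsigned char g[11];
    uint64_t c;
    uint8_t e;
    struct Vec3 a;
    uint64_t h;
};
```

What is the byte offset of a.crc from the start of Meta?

Vec3: @0: version [1B, align 1] → 1; +7 pad (align 8); @8: crc [8B, align 8] → 16; @16: reserved [4B, align 4] → 20; +4 tail pad (align 8); size 24, align 8
@0: b [4B, align 4] → 4
@4: d [4B, align 4] → 8
@8: g [11B, align 1] → 19
+5 pad (align 8)
@24: c [8B, align 8] → 32
@32: e [1B, align 1] → 33
+7 pad (align 8)
@40: a [24B, align 8] → 64
within Vec3: crc at 8
40 + 8 = 48

48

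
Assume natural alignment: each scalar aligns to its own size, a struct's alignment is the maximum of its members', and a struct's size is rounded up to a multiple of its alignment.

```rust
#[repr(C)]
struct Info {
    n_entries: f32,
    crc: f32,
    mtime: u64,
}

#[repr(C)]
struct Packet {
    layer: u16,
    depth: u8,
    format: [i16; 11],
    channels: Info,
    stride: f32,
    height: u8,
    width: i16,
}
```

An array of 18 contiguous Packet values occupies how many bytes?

Info: 0..4  n_entries  (4B, 4-aligned); 4..8  crc  (4B, 4-aligned); 8..16  mtime  (8B, 8-aligned); sizeof = 16, alignof = 8
0..2  layer  (2B, 2-aligned)
2..3  depth  (1B, 1-aligned)
3..4  -- padding (1B)
4..26  format  (22B, 2-aligned)
26..32  -- padding (6B)
32..48  channels  (16B, 8-aligned)
48..52  stride  (4B, 4-aligned)
52..53  height  (1B, 1-aligned)
53..54  -- padding (1B)
54..56  width  (2B, 2-aligned)
sizeof = 56, alignof = 8
array of 18: 18 × 56 = 1008

1008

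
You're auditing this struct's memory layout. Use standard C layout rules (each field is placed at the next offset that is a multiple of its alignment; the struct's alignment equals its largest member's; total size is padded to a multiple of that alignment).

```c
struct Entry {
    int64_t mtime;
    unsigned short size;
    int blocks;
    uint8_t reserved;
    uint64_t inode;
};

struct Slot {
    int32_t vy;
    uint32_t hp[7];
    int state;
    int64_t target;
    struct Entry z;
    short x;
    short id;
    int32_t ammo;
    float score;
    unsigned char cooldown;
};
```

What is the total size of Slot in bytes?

Entry: 0..8  mtime  (8B, 8-aligned); 8..10  size  (2B, 2-aligned); 10..12  -- padding (2B); 12..16  blocks  (4B, 4-aligned); 16..17  reserved  (1B, 1-aligned); 17..24  -- padding (7B); 24..32  inode  (8B, 8-aligned); sizeof = 32, alignof = 8
0..4  vy  (4B, 4-aligned)
4..32  hp  (28B, 4-aligned)
32..36  state  (4B, 4-aligned)
36..40  -- padding (4B)
40..48  target  (8B, 8-aligned)
48..80  z  (32B, 8-aligned)
80..82  x  (2B, 2-aligned)
82..84  id  (2B, 2-aligned)
84..88  ammo  (4B, 4-aligned)
88..92  score  (4B, 4-aligned)
92..93  cooldown  (1B, 1-aligned)
93..96  -- tail padding (3B)
sizeof = 96, alignof = 8

96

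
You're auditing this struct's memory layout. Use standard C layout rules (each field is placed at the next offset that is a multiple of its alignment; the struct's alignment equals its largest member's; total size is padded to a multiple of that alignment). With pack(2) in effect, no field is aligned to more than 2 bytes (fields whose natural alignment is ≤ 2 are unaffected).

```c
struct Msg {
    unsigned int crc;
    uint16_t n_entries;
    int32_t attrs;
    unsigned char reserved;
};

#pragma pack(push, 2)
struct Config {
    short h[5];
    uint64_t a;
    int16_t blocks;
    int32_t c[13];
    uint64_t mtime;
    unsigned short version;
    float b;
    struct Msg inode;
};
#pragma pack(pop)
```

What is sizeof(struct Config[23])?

2346

Msg: crc at 0 (size 4, align 4) → ends 4; n_entries at 4 (size 2, align 2) → ends 6; pad 2 to align 4 for attrs; attrs at 8 (size 4, align 4) → ends 12; reserved at 12 (size 1, align 1) → ends 13; tail pad 3 to reach multiple of 4; total 16 bytes, alignment 4
h at 0 (size 10, align 2) → ends 10
a at 10 (size 8, align 2) → ends 18
blocks at 18 (size 2, align 2) → ends 20
c at 20 (size 52, align 2) → ends 72
mtime at 72 (size 8, align 2) → ends 80
version at 80 (size 2, align 2) → ends 82
b at 82 (size 4, align 2) → ends 86
inode at 86 (size 16, align 2) → ends 102
total 102 bytes, alignment 2
array of 23: 23 × 102 = 2346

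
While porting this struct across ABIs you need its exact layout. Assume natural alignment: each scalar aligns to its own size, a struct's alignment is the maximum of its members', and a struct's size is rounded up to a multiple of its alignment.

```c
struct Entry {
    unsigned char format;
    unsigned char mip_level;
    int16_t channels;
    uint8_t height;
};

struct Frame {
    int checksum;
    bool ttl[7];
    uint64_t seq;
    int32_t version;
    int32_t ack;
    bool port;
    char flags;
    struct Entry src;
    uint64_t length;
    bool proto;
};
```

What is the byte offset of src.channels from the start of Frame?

Entry: 0..1  format  (1B, 1-aligned); 1..2  mip_level  (1B, 1-aligned); 2..4  channels  (2B, 2-aligned); 4..5  height  (1B, 1-aligned); 5..6  -- tail padding (1B); sizeof = 6, alignof = 2
0..4  checksum  (4B, 4-aligned)
4..11  ttl  (7B, 1-aligned)
11..16  -- padding (5B)
16..24  seq  (8B, 8-aligned)
24..28  version  (4B, 4-aligned)
28..32  ack  (4B, 4-aligned)
32..33  port  (1B, 1-aligned)
33..34  flags  (1B, 1-aligned)
34..40  src  (6B, 2-aligned)
within Entry: channels at 2
34 + 2 = 36

36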